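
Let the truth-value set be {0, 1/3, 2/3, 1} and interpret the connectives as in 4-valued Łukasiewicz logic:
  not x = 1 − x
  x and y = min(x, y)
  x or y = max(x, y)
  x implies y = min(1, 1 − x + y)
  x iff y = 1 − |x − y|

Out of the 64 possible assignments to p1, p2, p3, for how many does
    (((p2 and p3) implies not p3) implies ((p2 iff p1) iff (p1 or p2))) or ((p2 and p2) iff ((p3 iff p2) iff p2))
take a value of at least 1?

value 1: 33 assignments (counts)
value 2/3: 23 assignments
value 1/3: 5 assignments
value 0: 3 assignments
So 33 of the 64 assignments meet the threshold.

33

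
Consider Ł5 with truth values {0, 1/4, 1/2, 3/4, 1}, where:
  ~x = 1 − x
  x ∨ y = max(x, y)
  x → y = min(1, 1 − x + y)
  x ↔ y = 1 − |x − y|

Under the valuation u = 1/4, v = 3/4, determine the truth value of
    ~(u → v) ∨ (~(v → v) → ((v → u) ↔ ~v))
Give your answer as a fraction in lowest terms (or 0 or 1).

u → v = 1/4 → 3/4 = 1
~(u → v) = ~1 = 0
v → v = 3/4 → 3/4 = 1
~(v → v) = ~1 = 0
v → u = 3/4 → 1/4 = 1/2
~v = ~3/4 = 1/4
(v → u) ↔ ~v = 1/2 ↔ 1/4 = 3/4
~(v → v) → ((v → u) ↔ ~v) = 0 → 3/4 = 1
~(u → v) ∨ (~(v → v) → ((v → u) ↔ ~v)) = 0 ∨ 1 = 1

1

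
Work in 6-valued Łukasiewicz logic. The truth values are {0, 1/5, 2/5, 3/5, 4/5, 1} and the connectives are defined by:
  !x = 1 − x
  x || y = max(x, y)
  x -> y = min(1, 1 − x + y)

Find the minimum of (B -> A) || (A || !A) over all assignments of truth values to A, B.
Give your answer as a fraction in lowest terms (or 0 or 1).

3/5

Take A = 2/5, B = 4/5:
B -> A = 4/5 -> 2/5 = 3/5
!A = !2/5 = 3/5
A || !A = 2/5 || 3/5 = 3/5
(B -> A) || (A || !A) = 3/5 || 3/5 = 3/5
No assignment yields a value below 3/5, so this is the minimum.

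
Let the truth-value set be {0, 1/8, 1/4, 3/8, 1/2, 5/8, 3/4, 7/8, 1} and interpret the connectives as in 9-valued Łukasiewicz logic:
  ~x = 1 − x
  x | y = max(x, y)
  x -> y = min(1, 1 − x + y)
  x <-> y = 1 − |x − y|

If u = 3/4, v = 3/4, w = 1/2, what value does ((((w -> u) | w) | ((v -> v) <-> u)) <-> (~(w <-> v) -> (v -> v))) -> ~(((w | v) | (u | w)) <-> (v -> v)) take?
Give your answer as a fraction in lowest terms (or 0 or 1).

1/4

w -> u = 1/2 -> 3/4 = 1
(w -> u) | w = 1 | 1/2 = 1
v -> v = 3/4 -> 3/4 = 1
(v -> v) <-> u = 1 <-> 3/4 = 3/4
((w -> u) | w) | ((v -> v) <-> u) = 1 | 3/4 = 1
w <-> v = 1/2 <-> 3/4 = 3/4
~(w <-> v) = ~3/4 = 1/4
v -> v = 3/4 -> 3/4 = 1
~(w <-> v) -> (v -> v) = 1/4 -> 1 = 1
(((w -> u) | w) | ((v -> v) <-> u)) <-> (~(w <-> v) -> (v -> v)) = 1 <-> 1 = 1
w | v = 1/2 | 3/4 = 3/4
u | w = 3/4 | 1/2 = 3/4
(w | v) | (u | w) = 3/4 | 3/4 = 3/4
v -> v = 3/4 -> 3/4 = 1
((w | v) | (u | w)) <-> (v -> v) = 3/4 <-> 1 = 3/4
~(((w | v) | (u | w)) <-> (v -> v)) = ~3/4 = 1/4
((((w -> u) | w) | ((v -> v) <-> u)) <-> (~(w <-> v) -> (v -> v))) -> ~(((w | v) | (u | w)) <-> (v -> v)) = 1 -> 1/4 = 1/4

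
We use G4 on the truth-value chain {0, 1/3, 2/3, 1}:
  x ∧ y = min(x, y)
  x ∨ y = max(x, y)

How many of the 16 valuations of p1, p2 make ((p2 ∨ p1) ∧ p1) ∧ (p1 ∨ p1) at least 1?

p1 = 0, p2 = 0 ↦ 0  <
p1 = 0, p2 = 1/3 ↦ 0  <
p1 = 0, p2 = 2/3 ↦ 0  <
p1 = 0, p2 = 1 ↦ 0  <
p1 = 1/3, p2 = 0 ↦ 1/3  <
p1 = 1/3, p2 = 1/3 ↦ 1/3  <
p1 = 1/3, p2 = 2/3 ↦ 1/3  <
p1 = 1/3, p2 = 1 ↦ 1/3  <
p1 = 2/3, p2 = 0 ↦ 2/3  <
p1 = 2/3, p2 = 1/3 ↦ 2/3  <
p1 = 2/3, p2 = 2/3 ↦ 2/3  <
p1 = 2/3, p2 = 1 ↦ 2/3  <
p1 = 1, p2 = 0 ↦ 1  ≥
p1 = 1, p2 = 1/3 ↦ 1  ≥
p1 = 1, p2 = 2/3 ↦ 1  ≥
p1 = 1, p2 = 1 ↦ 1  ≥
So 4 of the 16 assignments meet the threshold.

4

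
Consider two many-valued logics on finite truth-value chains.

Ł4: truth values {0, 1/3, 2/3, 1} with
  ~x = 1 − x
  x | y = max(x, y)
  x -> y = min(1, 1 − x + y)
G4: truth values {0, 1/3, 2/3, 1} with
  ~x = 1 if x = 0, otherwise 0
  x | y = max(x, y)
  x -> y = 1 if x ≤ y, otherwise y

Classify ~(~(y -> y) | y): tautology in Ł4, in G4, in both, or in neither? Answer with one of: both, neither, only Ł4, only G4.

In Ł4: at y = 1/3 the value is 2/3 — not a tautology.
In G4: at y = 1/3 the value is 0 — not a tautology.

neither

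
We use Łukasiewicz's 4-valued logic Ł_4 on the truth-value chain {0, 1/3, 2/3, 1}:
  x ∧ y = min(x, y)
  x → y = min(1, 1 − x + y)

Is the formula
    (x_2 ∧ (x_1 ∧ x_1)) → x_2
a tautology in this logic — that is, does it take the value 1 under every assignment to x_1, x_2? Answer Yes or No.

Yes

x_1 = 0, x_2 = 0 ↦ 1
x_1 = 0, x_2 = 1/3 ↦ 1
x_1 = 0, x_2 = 2/3 ↦ 1
x_1 = 0, x_2 = 1 ↦ 1
x_1 = 1/3, x_2 = 0 ↦ 1
x_1 = 1/3, x_2 = 1/3 ↦ 1
x_1 = 1/3, x_2 = 2/3 ↦ 1
x_1 = 1/3, x_2 = 1 ↦ 1
x_1 = 2/3, x_2 = 0 ↦ 1
x_1 = 2/3, x_2 = 1/3 ↦ 1
x_1 = 2/3, x_2 = 2/3 ↦ 1
x_1 = 2/3, x_2 = 1 ↦ 1
x_1 = 1, x_2 = 0 ↦ 1
x_1 = 1, x_2 = 1/3 ↦ 1
x_1 = 1, x_2 = 2/3 ↦ 1
x_1 = 1, x_2 = 1 ↦ 1
Every assignment gives a value ≥ 1.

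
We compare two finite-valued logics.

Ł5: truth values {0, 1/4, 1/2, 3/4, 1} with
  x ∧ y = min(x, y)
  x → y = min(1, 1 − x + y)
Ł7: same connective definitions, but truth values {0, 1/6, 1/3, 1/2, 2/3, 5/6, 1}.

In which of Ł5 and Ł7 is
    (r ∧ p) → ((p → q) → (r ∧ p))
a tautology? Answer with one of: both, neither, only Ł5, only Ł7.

both

In Ł5: every assignment gives 1 — tautology.
In Ł7: every assignment gives 1 — tautology.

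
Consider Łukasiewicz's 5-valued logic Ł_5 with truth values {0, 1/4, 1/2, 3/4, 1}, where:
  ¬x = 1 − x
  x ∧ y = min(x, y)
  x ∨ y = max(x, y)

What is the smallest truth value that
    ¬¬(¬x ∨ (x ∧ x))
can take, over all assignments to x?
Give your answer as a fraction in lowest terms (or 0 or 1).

Take x = 1/2:
¬x = ¬1/2 = 1/2
x ∧ x = 1/2 ∧ 1/2 = 1/2
¬x ∨ (x ∧ x) = 1/2 ∨ 1/2 = 1/2
¬(¬x ∨ (x ∧ x)) = ¬1/2 = 1/2
¬¬(¬x ∨ (x ∧ x)) = ¬1/2 = 1/2
No assignment yields a value below 1/2, so this is the minimum.

1/2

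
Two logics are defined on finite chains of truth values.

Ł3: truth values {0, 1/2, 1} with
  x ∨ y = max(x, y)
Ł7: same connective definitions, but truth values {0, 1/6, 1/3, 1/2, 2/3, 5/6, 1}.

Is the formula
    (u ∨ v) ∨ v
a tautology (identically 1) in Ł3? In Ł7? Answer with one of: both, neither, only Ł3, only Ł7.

In Ł3: at u = 0, v = 0 the value is 0 — not a tautology.
In Ł7: at u = 0, v = 0 the value is 0 — not a tautology.

neither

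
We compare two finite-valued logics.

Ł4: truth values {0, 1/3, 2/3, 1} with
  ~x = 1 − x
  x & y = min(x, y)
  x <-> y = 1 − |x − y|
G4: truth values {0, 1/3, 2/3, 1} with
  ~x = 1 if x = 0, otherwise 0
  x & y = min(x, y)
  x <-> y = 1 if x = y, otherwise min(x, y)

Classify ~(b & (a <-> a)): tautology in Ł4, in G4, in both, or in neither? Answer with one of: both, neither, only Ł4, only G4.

neither

In Ł4: at a = 0, b = 1/3 the value is 2/3 — not a tautology.
In G4: at a = 0, b = 1/3 the value is 0 — not a tautology.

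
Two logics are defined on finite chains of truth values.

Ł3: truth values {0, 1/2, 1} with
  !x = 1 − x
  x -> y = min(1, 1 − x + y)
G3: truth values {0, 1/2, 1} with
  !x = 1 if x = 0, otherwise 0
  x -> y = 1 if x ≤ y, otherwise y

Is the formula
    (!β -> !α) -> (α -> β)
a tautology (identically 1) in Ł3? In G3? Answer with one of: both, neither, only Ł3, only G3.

In Ł3: every assignment gives 1 — tautology.
In G3: at α = 1, β = 1/2 the value is 1/2 — not a tautology.

only Ł3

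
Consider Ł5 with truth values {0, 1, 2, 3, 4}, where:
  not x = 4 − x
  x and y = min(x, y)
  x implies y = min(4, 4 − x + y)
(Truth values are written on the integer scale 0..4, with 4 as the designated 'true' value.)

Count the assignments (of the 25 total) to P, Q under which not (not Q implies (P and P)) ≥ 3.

3

value 4: 1 assignment (counts)
value 3: 2 assignments (counts)
value 2: 3 assignments
value 1: 4 assignments
value 0: 15 assignments
So 3 of the 25 assignments meet the threshold.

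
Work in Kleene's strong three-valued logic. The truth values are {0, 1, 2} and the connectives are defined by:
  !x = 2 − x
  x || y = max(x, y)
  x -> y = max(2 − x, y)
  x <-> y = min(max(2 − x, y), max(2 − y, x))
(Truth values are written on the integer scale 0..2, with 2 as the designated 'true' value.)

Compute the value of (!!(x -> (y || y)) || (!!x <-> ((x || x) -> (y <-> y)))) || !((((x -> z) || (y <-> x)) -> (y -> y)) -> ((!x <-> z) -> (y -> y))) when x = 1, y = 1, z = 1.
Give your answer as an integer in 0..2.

y || y = 1 || 1 = 1
x -> (y || y) = 1 -> 1 = 1
!(x -> (y || y)) = !1 = 1
!!(x -> (y || y)) = !1 = 1
!x = !1 = 1
!!x = !1 = 1
x || x = 1 || 1 = 1
y <-> y = 1 <-> 1 = 1
(x || x) -> (y <-> y) = 1 -> 1 = 1
!!x <-> ((x || x) -> (y <-> y)) = 1 <-> 1 = 1
!!(x -> (y || y)) || (!!x <-> ((x || x) -> (y <-> y))) = 1 || 1 = 1
x -> z = 1 -> 1 = 1
y <-> x = 1 <-> 1 = 1
(x -> z) || (y <-> x) = 1 || 1 = 1
y -> y = 1 -> 1 = 1
((x -> z) || (y <-> x)) -> (y -> y) = 1 -> 1 = 1
!x = !1 = 1
!x <-> z = 1 <-> 1 = 1
y -> y = 1 -> 1 = 1
(!x <-> z) -> (y -> y) = 1 -> 1 = 1
(((x -> z) || (y <-> x)) -> (y -> y)) -> ((!x <-> z) -> (y -> y)) = 1 -> 1 = 1
!((((x -> z) || (y <-> x)) -> (y -> y)) -> ((!x <-> z) -> (y -> y))) = !1 = 1
(!!(x -> (y || y)) || (!!x <-> ((x || x) -> (y <-> y)))) || !((((x -> z) || (y <-> x)) -> (y -> y)) -> ((!x <-> z) -> (y -> y))) = 1 || 1 = 1

1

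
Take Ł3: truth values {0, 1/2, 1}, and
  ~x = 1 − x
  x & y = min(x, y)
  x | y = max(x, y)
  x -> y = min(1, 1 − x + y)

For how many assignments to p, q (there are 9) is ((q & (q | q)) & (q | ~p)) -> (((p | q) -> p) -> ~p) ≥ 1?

p = 0, q = 0 ↦ 1  ≥
p = 0, q = 1/2 ↦ 1  ≥
p = 0, q = 1 ↦ 1  ≥
p = 1/2, q = 0 ↦ 1  ≥
p = 1/2, q = 1/2 ↦ 1  ≥
p = 1/2, q = 1 ↦ 1  ≥
p = 1, q = 0 ↦ 1  ≥
p = 1, q = 1/2 ↦ 1/2  <
p = 1, q = 1 ↦ 0  <
So 7 of the 9 assignments meet the threshold.

7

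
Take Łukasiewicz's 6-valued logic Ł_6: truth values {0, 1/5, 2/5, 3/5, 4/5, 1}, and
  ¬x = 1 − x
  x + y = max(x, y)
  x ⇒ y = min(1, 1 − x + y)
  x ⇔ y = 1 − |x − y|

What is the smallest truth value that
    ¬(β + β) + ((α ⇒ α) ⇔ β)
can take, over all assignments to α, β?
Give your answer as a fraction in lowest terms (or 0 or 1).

3/5

Take α = 0, β = 2/5:
β + β = 2/5 + 2/5 = 2/5
¬(β + β) = ¬2/5 = 3/5
α ⇒ α = 0 ⇒ 0 = 1
(α ⇒ α) ⇔ β = 1 ⇔ 2/5 = 2/5
¬(β + β) + ((α ⇒ α) ⇔ β) = 3/5 + 2/5 = 3/5
No assignment yields a value below 3/5, so this is the minimum.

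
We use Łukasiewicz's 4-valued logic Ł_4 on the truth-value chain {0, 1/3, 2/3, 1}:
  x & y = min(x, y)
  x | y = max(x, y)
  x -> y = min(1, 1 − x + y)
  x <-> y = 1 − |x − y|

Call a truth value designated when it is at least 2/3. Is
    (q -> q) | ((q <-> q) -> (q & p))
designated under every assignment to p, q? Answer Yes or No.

p = 0, q = 0 ↦ 1
p = 0, q = 1/3 ↦ 1
p = 0, q = 2/3 ↦ 1
p = 0, q = 1 ↦ 1
p = 1/3, q = 0 ↦ 1
p = 1/3, q = 1/3 ↦ 1
p = 1/3, q = 2/3 ↦ 1
p = 1/3, q = 1 ↦ 1
p = 2/3, q = 0 ↦ 1
p = 2/3, q = 1/3 ↦ 1
p = 2/3, q = 2/3 ↦ 1
p = 2/3, q = 1 ↦ 1
p = 1, q = 0 ↦ 1
p = 1, q = 1/3 ↦ 1
p = 1, q = 2/3 ↦ 1
p = 1, q = 1 ↦ 1
Every assignment gives a value ≥ 2/3.

Yes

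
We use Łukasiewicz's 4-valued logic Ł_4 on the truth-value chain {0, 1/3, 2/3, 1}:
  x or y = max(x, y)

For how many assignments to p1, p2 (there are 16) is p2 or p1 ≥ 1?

7

p1 = 0, p2 = 0 ↦ 0  <
p1 = 0, p2 = 1/3 ↦ 1/3  <
p1 = 0, p2 = 2/3 ↦ 2/3  <
p1 = 0, p2 = 1 ↦ 1  ≥
p1 = 1/3, p2 = 0 ↦ 1/3  <
p1 = 1/3, p2 = 1/3 ↦ 1/3  <
p1 = 1/3, p2 = 2/3 ↦ 2/3  <
p1 = 1/3, p2 = 1 ↦ 1  ≥
p1 = 2/3, p2 = 0 ↦ 2/3  <
p1 = 2/3, p2 = 1/3 ↦ 2/3  <
p1 = 2/3, p2 = 2/3 ↦ 2/3  <
p1 = 2/3, p2 = 1 ↦ 1  ≥
p1 = 1, p2 = 0 ↦ 1  ≥
p1 = 1, p2 = 1/3 ↦ 1  ≥
p1 = 1, p2 = 2/3 ↦ 1  ≥
p1 = 1, p2 = 1 ↦ 1  ≥
So 7 of the 16 assignments meet the threshold.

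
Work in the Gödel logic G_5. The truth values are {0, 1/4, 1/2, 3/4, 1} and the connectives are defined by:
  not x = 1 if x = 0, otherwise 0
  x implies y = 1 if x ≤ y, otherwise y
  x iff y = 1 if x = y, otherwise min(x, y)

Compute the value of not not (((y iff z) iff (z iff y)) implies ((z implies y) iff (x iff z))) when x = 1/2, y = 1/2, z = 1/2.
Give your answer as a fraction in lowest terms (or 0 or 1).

1

y iff z = 1/2 iff 1/2 = 1
z iff y = 1/2 iff 1/2 = 1
(y iff z) iff (z iff y) = 1 iff 1 = 1
z implies y = 1/2 implies 1/2 = 1
x iff z = 1/2 iff 1/2 = 1
(z implies y) iff (x iff z) = 1 iff 1 = 1
((y iff z) iff (z iff y)) implies ((z implies y) iff (x iff z)) = 1 implies 1 = 1
not (((y iff z) iff (z iff y)) implies ((z implies y) iff (x iff z))) = not 1 = 0
not not (((y iff z) iff (z iff y)) implies ((z implies y) iff (x iff z))) = not 0 = 1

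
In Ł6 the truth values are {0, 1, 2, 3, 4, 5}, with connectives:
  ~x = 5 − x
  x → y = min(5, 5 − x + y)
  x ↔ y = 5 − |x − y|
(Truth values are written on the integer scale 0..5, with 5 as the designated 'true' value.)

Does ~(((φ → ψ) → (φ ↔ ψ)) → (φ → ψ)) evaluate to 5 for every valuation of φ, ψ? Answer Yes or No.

Counterexample: take φ = 0, ψ = 0.
φ → ψ = 0 → 0 = 5
φ ↔ ψ = 0 ↔ 0 = 5
(φ → ψ) → (φ ↔ ψ) = 5 → 5 = 5
φ → ψ = 0 → 0 = 5
((φ → ψ) → (φ ↔ ψ)) → (φ → ψ) = 5 → 5 = 5
~(((φ → ψ) → (φ ↔ ψ)) → (φ → ψ)) = ~5 = 0
This gives 0 ≠ 5.

No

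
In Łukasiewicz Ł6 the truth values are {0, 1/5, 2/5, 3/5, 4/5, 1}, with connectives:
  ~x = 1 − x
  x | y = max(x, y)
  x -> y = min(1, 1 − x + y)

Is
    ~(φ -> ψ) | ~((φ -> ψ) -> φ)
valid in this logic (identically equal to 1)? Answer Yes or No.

Counterexample: take φ = 1/5, ψ = 0.
φ -> ψ = 1/5 -> 0 = 4/5
~(φ -> ψ) = ~4/5 = 1/5
φ -> ψ = 1/5 -> 0 = 4/5
(φ -> ψ) -> φ = 4/5 -> 1/5 = 2/5
~((φ -> ψ) -> φ) = ~2/5 = 3/5
~(φ -> ψ) | ~((φ -> ψ) -> φ) = 1/5 | 3/5 = 3/5
This gives 3/5 ≠ 1.

No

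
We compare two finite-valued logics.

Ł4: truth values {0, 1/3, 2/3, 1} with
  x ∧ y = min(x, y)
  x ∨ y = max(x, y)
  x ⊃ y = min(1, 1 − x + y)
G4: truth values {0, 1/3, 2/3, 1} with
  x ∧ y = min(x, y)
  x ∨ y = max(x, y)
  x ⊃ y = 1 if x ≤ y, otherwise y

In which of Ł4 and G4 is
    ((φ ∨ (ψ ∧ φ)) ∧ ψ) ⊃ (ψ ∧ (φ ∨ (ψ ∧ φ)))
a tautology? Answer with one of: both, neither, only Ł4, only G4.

In Ł4: every assignment gives 1 — tautology.
In G4: every assignment gives 1 — tautology.

both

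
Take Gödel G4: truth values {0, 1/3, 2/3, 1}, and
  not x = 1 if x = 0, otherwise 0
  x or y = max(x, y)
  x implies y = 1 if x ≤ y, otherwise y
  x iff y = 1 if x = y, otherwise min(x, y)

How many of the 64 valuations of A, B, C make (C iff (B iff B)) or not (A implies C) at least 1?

value 1: 28 assignments (counts)
value 2/3: 16 assignments
value 1/3: 16 assignments
value 0: 4 assignments
So 28 of the 64 assignments meet the threshold.

28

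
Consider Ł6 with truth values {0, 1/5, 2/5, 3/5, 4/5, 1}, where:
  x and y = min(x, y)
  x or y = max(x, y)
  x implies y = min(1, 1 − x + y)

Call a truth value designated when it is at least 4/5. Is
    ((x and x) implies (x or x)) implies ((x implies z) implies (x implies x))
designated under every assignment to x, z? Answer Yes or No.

At x = 4/5, z = 1/5, for instance:
x and x = 4/5 and 4/5 = 4/5
x or x = 4/5 or 4/5 = 4/5
(x and x) implies (x or x) = 4/5 implies 4/5 = 1
x implies z = 4/5 implies 1/5 = 2/5
x implies x = 4/5 implies 4/5 = 1
(x implies z) implies (x implies x) = 2/5 implies 1 = 1
((x and x) implies (x or x)) implies ((x implies z) implies (x implies x)) = 1 implies 1 = 1
and checking the remaining 35 assignments likewise gives ≥ 4/5 in every case.

Yes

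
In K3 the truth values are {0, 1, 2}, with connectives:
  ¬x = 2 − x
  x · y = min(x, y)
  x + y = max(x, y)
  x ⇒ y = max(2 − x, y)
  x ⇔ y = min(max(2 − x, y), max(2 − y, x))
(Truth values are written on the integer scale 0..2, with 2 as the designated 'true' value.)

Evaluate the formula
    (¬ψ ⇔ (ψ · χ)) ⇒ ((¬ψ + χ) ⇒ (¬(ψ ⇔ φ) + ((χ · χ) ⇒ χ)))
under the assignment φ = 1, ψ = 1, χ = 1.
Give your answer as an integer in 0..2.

¬ψ = ¬1 = 1
ψ · χ = 1 · 1 = 1
¬ψ ⇔ (ψ · χ) = 1 ⇔ 1 = 1
¬ψ = ¬1 = 1
¬ψ + χ = 1 + 1 = 1
ψ ⇔ φ = 1 ⇔ 1 = 1
¬(ψ ⇔ φ) = ¬1 = 1
χ · χ = 1 · 1 = 1
(χ · χ) ⇒ χ = 1 ⇒ 1 = 1
¬(ψ ⇔ φ) + ((χ · χ) ⇒ χ) = 1 + 1 = 1
(¬ψ + χ) ⇒ (¬(ψ ⇔ φ) + ((χ · χ) ⇒ χ)) = 1 ⇒ 1 = 1
(¬ψ ⇔ (ψ · χ)) ⇒ ((¬ψ + χ) ⇒ (¬(ψ ⇔ φ) + ((χ · χ) ⇒ χ))) = 1 ⇒ 1 = 1

1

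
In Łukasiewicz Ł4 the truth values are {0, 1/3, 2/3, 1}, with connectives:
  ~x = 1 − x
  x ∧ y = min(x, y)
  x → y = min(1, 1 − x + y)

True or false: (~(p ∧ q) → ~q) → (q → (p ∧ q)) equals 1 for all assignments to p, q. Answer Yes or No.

Yes

p = 0, q = 0 ↦ 1
p = 0, q = 1/3 ↦ 1
p = 0, q = 2/3 ↦ 1
p = 0, q = 1 ↦ 1
p = 1/3, q = 0 ↦ 1
p = 1/3, q = 1/3 ↦ 1
p = 1/3, q = 2/3 ↦ 1
p = 1/3, q = 1 ↦ 1
p = 2/3, q = 0 ↦ 1
p = 2/3, q = 1/3 ↦ 1
p = 2/3, q = 2/3 ↦ 1
p = 2/3, q = 1 ↦ 1
p = 1, q = 0 ↦ 1
p = 1, q = 1/3 ↦ 1
p = 1, q = 2/3 ↦ 1
p = 1, q = 1 ↦ 1
Every assignment gives a value ≥ 1.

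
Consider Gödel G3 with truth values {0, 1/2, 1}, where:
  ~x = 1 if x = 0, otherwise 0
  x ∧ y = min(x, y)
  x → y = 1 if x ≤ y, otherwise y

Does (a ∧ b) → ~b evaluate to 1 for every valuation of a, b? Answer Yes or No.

Counterexample: take a = 1/2, b = 1/2.
a ∧ b = 1/2 ∧ 1/2 = 1/2
~b = ~1/2 = 0
(a ∧ b) → ~b = 1/2 → 0 = 0
This gives 0 ≠ 1.

No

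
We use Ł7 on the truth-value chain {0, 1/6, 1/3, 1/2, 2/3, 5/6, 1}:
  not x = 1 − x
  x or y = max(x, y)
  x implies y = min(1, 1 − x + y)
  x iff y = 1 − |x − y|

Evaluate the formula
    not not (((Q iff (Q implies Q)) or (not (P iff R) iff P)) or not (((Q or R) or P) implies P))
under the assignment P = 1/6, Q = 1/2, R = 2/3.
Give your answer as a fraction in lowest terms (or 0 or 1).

Q implies Q = 1/2 implies 1/2 = 1
Q iff (Q implies Q) = 1/2 iff 1 = 1/2
P iff R = 1/6 iff 2/3 = 1/2
not (P iff R) = not 1/2 = 1/2
not (P iff R) iff P = 1/2 iff 1/6 = 2/3
(Q iff (Q implies Q)) or (not (P iff R) iff P) = 1/2 or 2/3 = 2/3
Q or R = 1/2 or 2/3 = 2/3
(Q or R) or P = 2/3 or 1/6 = 2/3
((Q or R) or P) implies P = 2/3 implies 1/6 = 1/2
not (((Q or R) or P) implies P) = not 1/2 = 1/2
((Q iff (Q implies Q)) or (not (P iff R) iff P)) or not (((Q or R) or P) implies P) = 2/3 or 1/2 = 2/3
not (((Q iff (Q implies Q)) or (not (P iff R) iff P)) or not (((Q or R) or P) implies P)) = not 2/3 = 1/3
not not (((Q iff (Q implies Q)) or (not (P iff R) iff P)) or not (((Q or R) or P) implies P)) = not 1/3 = 2/3

2/3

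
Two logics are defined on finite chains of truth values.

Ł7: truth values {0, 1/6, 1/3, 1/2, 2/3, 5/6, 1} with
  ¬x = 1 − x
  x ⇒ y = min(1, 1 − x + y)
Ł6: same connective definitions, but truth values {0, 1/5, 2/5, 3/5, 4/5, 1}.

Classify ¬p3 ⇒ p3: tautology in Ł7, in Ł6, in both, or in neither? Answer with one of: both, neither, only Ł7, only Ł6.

neither

In Ł7: at p3 = 0 the value is 0 — not a tautology.
In Ł6: at p3 = 0 the value is 0 — not a tautology.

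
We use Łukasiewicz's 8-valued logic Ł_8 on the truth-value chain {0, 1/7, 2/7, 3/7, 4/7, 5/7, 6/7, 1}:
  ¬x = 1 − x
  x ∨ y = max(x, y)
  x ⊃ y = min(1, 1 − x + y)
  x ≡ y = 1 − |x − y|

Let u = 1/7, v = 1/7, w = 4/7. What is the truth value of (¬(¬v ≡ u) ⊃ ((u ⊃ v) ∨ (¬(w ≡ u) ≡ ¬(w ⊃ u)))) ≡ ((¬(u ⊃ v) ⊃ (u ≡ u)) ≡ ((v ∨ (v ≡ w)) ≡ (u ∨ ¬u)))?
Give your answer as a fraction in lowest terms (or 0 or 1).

5/7

¬v = ¬1/7 = 6/7
¬v ≡ u = 6/7 ≡ 1/7 = 2/7
¬(¬v ≡ u) = ¬2/7 = 5/7
u ⊃ v = 1/7 ⊃ 1/7 = 1
w ≡ u = 4/7 ≡ 1/7 = 4/7
¬(w ≡ u) = ¬4/7 = 3/7
w ⊃ u = 4/7 ⊃ 1/7 = 4/7
¬(w ⊃ u) = ¬4/7 = 3/7
¬(w ≡ u) ≡ ¬(w ⊃ u) = 3/7 ≡ 3/7 = 1
(u ⊃ v) ∨ (¬(w ≡ u) ≡ ¬(w ⊃ u)) = 1 ∨ 1 = 1
¬(¬v ≡ u) ⊃ ((u ⊃ v) ∨ (¬(w ≡ u) ≡ ¬(w ⊃ u))) = 5/7 ⊃ 1 = 1
u ⊃ v = 1/7 ⊃ 1/7 = 1
¬(u ⊃ v) = ¬1 = 0
u ≡ u = 1/7 ≡ 1/7 = 1
¬(u ⊃ v) ⊃ (u ≡ u) = 0 ⊃ 1 = 1
v ≡ w = 1/7 ≡ 4/7 = 4/7
v ∨ (v ≡ w) = 1/7 ∨ 4/7 = 4/7
¬u = ¬1/7 = 6/7
u ∨ ¬u = 1/7 ∨ 6/7 = 6/7
(v ∨ (v ≡ w)) ≡ (u ∨ ¬u) = 4/7 ≡ 6/7 = 5/7
(¬(u ⊃ v) ⊃ (u ≡ u)) ≡ ((v ∨ (v ≡ w)) ≡ (u ∨ ¬u)) = 1 ≡ 5/7 = 5/7
(¬(¬v ≡ u) ⊃ ((u ⊃ v) ∨ (¬(w ≡ u) ≡ ¬(w ⊃ u)))) ≡ ((¬(u ⊃ v) ⊃ (u ≡ u)) ≡ ((v ∨ (v ≡ w)) ≡ (u ∨ ¬u))) = 1 ≡ 5/7 = 5/7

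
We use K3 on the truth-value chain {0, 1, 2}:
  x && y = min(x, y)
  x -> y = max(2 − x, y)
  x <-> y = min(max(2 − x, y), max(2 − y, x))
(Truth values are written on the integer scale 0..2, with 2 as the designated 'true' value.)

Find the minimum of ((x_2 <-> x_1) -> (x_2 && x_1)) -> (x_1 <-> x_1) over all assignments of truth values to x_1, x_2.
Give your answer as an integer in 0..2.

Take x_1 = 1, x_2 = 0:
x_2 <-> x_1 = 0 <-> 1 = 1
x_2 && x_1 = 0 && 1 = 0
(x_2 <-> x_1) -> (x_2 && x_1) = 1 -> 0 = 1
x_1 <-> x_1 = 1 <-> 1 = 1
((x_2 <-> x_1) -> (x_2 && x_1)) -> (x_1 <-> x_1) = 1 -> 1 = 1
No assignment yields a value below 1, so this is the minimum.

1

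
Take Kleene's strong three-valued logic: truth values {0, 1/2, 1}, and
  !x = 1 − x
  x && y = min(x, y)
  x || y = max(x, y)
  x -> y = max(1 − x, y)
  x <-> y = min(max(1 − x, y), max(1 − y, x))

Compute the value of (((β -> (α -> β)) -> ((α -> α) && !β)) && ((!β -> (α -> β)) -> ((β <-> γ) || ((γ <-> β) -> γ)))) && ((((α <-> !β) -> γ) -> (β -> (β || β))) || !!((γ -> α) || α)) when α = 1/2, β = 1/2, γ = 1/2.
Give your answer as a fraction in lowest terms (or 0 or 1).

α -> β = 1/2 -> 1/2 = 1/2
β -> (α -> β) = 1/2 -> 1/2 = 1/2
α -> α = 1/2 -> 1/2 = 1/2
!β = !1/2 = 1/2
(α -> α) && !β = 1/2 && 1/2 = 1/2
(β -> (α -> β)) -> ((α -> α) && !β) = 1/2 -> 1/2 = 1/2
!β = !1/2 = 1/2
α -> β = 1/2 -> 1/2 = 1/2
!β -> (α -> β) = 1/2 -> 1/2 = 1/2
β <-> γ = 1/2 <-> 1/2 = 1/2
γ <-> β = 1/2 <-> 1/2 = 1/2
(γ <-> β) -> γ = 1/2 -> 1/2 = 1/2
(β <-> γ) || ((γ <-> β) -> γ) = 1/2 || 1/2 = 1/2
(!β -> (α -> β)) -> ((β <-> γ) || ((γ <-> β) -> γ)) = 1/2 -> 1/2 = 1/2
((β -> (α -> β)) -> ((α -> α) && !β)) && ((!β -> (α -> β)) -> ((β <-> γ) || ((γ <-> β) -> γ))) = 1/2 && 1/2 = 1/2
!β = !1/2 = 1/2
α <-> !β = 1/2 <-> 1/2 = 1/2
(α <-> !β) -> γ = 1/2 -> 1/2 = 1/2
β || β = 1/2 || 1/2 = 1/2
β -> (β || β) = 1/2 -> 1/2 = 1/2
((α <-> !β) -> γ) -> (β -> (β || β)) = 1/2 -> 1/2 = 1/2
γ -> α = 1/2 -> 1/2 = 1/2
(γ -> α) || α = 1/2 || 1/2 = 1/2
!((γ -> α) || α) = !1/2 = 1/2
!!((γ -> α) || α) = !1/2 = 1/2
(((α <-> !β) -> γ) -> (β -> (β || β))) || !!((γ -> α) || α) = 1/2 || 1/2 = 1/2
(((β -> (α -> β)) -> ((α -> α) && !β)) && ((!β -> (α -> β)) -> ((β <-> γ) || ((γ <-> β) -> γ)))) && ((((α <-> !β) -> γ) -> (β -> (β || β))) || !!((γ -> α) || α)) = 1/2 && 1/2 = 1/2

1/2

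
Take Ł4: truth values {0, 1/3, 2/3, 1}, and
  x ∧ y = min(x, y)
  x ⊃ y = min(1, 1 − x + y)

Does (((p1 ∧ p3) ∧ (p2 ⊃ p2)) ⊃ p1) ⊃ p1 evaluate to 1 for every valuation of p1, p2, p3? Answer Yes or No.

Counterexample: take p1 = 0, p2 = 0, p3 = 0.
p1 ∧ p3 = 0 ∧ 0 = 0
p2 ⊃ p2 = 0 ⊃ 0 = 1
(p1 ∧ p3) ∧ (p2 ⊃ p2) = 0 ∧ 1 = 0
((p1 ∧ p3) ∧ (p2 ⊃ p2)) ⊃ p1 = 0 ⊃ 0 = 1
(((p1 ∧ p3) ∧ (p2 ⊃ p2)) ⊃ p1) ⊃ p1 = 1 ⊃ 0 = 0
This gives 0 ≠ 1.

No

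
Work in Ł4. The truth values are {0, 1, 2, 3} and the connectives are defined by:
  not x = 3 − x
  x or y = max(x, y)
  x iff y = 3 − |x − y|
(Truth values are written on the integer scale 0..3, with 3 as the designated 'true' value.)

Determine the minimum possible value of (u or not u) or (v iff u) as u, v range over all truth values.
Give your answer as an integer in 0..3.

Take u = 1, v = 0:
not u = not 1 = 2
u or not u = 1 or 2 = 2
v iff u = 0 iff 1 = 2
(u or not u) or (v iff u) = 2 or 2 = 2
No assignment yields a value below 2, so this is the minimum.

2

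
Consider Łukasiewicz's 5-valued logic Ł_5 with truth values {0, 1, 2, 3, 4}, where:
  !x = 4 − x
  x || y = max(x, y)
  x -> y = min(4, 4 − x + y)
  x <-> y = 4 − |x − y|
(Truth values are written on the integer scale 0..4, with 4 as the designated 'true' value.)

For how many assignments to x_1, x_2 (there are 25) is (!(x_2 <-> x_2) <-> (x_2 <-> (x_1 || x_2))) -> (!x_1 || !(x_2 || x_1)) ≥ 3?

value 4: 19 assignments (counts)
value 3: 2 assignments (counts)
value 2: 2 assignments
value 1: 1 assignment
value 0: 1 assignment
So 21 of the 25 assignments meet the threshold.

21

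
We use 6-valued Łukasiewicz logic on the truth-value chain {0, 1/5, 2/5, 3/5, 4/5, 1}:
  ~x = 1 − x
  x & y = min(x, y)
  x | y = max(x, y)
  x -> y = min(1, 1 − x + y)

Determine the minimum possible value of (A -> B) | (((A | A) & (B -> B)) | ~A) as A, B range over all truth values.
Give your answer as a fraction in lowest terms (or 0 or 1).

3/5

Take A = 2/5, B = 0:
A -> B = 2/5 -> 0 = 3/5
A | A = 2/5 | 2/5 = 2/5
B -> B = 0 -> 0 = 1
(A | A) & (B -> B) = 2/5 & 1 = 2/5
~A = ~2/5 = 3/5
((A | A) & (B -> B)) | ~A = 2/5 | 3/5 = 3/5
(A -> B) | (((A | A) & (B -> B)) | ~A) = 3/5 | 3/5 = 3/5
No assignment yields a value below 3/5, so this is the minimum.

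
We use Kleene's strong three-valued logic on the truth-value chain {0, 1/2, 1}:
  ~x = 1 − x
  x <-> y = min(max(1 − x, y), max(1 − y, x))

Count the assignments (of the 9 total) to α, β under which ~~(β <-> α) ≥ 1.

2

α = 0, β = 0 ↦ 1  ≥
α = 0, β = 1/2 ↦ 1/2  <
α = 0, β = 1 ↦ 0  <
α = 1/2, β = 0 ↦ 1/2  <
α = 1/2, β = 1/2 ↦ 1/2  <
α = 1/2, β = 1 ↦ 1/2  <
α = 1, β = 0 ↦ 0  <
α = 1, β = 1/2 ↦ 1/2  <
α = 1, β = 1 ↦ 1  ≥
So 2 of the 9 assignments meet the threshold.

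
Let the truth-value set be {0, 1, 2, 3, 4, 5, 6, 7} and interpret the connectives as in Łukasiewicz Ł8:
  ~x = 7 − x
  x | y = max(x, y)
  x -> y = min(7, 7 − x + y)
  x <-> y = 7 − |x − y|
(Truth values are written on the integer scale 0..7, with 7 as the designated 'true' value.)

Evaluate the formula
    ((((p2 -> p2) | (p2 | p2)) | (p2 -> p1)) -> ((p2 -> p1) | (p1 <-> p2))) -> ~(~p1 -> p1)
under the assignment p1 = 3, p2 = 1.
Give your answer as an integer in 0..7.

p2 -> p2 = 1 -> 1 = 7
p2 | p2 = 1 | 1 = 1
(p2 -> p2) | (p2 | p2) = 7 | 1 = 7
p2 -> p1 = 1 -> 3 = 7
((p2 -> p2) | (p2 | p2)) | (p2 -> p1) = 7 | 7 = 7
p2 -> p1 = 1 -> 3 = 7
p1 <-> p2 = 3 <-> 1 = 5
(p2 -> p1) | (p1 <-> p2) = 7 | 5 = 7
(((p2 -> p2) | (p2 | p2)) | (p2 -> p1)) -> ((p2 -> p1) | (p1 <-> p2)) = 7 -> 7 = 7
~p1 = ~3 = 4
~p1 -> p1 = 4 -> 3 = 6
~(~p1 -> p1) = ~6 = 1
((((p2 -> p2) | (p2 | p2)) | (p2 -> p1)) -> ((p2 -> p1) | (p1 <-> p2))) -> ~(~p1 -> p1) = 7 -> 1 = 1

1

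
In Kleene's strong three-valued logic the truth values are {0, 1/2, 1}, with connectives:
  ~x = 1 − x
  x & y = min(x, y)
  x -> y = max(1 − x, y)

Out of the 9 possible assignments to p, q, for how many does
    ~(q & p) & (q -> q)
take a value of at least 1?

p = 0, q = 0 ↦ 1  ≥
p = 0, q = 1/2 ↦ 1/2  <
p = 0, q = 1 ↦ 1  ≥
p = 1/2, q = 0 ↦ 1  ≥
p = 1/2, q = 1/2 ↦ 1/2  <
p = 1/2, q = 1 ↦ 1/2  <
p = 1, q = 0 ↦ 1  ≥
p = 1, q = 1/2 ↦ 1/2  <
p = 1, q = 1 ↦ 0  <
So 4 of the 9 assignments meet the threshold.

4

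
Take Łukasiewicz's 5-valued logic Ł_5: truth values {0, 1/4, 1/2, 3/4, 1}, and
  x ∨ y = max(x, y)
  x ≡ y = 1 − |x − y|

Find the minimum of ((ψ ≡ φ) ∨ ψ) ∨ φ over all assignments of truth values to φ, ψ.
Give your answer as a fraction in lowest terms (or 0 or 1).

1/2

Take φ = 0, ψ = 1/2:
ψ ≡ φ = 1/2 ≡ 0 = 1/2
(ψ ≡ φ) ∨ ψ = 1/2 ∨ 1/2 = 1/2
((ψ ≡ φ) ∨ ψ) ∨ φ = 1/2 ∨ 0 = 1/2
No assignment yields a value below 1/2, so this is the minimum.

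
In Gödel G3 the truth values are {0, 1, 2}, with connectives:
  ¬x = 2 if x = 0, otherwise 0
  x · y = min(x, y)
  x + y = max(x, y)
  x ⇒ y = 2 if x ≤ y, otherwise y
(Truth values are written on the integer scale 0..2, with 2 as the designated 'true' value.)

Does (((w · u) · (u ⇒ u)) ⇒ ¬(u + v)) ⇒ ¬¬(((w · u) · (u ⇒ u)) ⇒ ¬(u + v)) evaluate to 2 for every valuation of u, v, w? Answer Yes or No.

Yes

At u = 2, v = 0, w = 1, for instance:
w · u = 1 · 2 = 1
u ⇒ u = 2 ⇒ 2 = 2
(w · u) · (u ⇒ u) = 1 · 2 = 1
u + v = 2 + 0 = 2
¬(u + v) = ¬2 = 0
((w · u) · (u ⇒ u)) ⇒ ¬(u + v) = 1 ⇒ 0 = 0
¬(((w · u) · (u ⇒ u)) ⇒ ¬(u + v)) = ¬0 = 2
¬¬(((w · u) · (u ⇒ u)) ⇒ ¬(u + v)) = ¬2 = 0
(((w · u) · (u ⇒ u)) ⇒ ¬(u + v)) ⇒ ¬¬(((w · u) · (u ⇒ u)) ⇒ ¬(u + v)) = 0 ⇒ 0 = 2
and checking the remaining 26 assignments likewise gives ≥ 2 in every case.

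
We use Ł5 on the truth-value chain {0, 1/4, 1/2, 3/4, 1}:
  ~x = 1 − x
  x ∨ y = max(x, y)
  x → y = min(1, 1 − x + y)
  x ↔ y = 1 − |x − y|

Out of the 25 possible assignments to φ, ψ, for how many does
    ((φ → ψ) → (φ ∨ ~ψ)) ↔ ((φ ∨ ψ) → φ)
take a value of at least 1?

19

value 1: 19 assignments (counts)
value 3/4: 5 assignments
value 1/2: 1 assignment
So 19 of the 25 assignments meet the threshold.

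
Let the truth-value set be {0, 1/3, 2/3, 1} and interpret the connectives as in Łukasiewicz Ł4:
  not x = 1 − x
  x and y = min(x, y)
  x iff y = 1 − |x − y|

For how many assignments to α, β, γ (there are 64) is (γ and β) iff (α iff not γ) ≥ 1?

16

value 1: 16 assignments (counts)
value 2/3: 24 assignments
value 1/3: 16 assignments
value 0: 8 assignments
So 16 of the 64 assignments meet the threshold.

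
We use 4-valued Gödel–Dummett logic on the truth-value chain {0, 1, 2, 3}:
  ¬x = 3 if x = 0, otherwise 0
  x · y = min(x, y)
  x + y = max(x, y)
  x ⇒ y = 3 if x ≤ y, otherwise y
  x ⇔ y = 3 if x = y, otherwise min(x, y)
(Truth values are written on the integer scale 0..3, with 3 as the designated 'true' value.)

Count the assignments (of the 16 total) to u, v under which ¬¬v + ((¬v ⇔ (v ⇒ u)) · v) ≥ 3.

12

u = 0, v = 0 ↦ 0  <
u = 0, v = 1 ↦ 3  ≥
u = 0, v = 2 ↦ 3  ≥
u = 0, v = 3 ↦ 3  ≥
u = 1, v = 0 ↦ 0  <
u = 1, v = 1 ↦ 3  ≥
u = 1, v = 2 ↦ 3  ≥
u = 1, v = 3 ↦ 3  ≥
u = 2, v = 0 ↦ 0  <
u = 2, v = 1 ↦ 3  ≥
u = 2, v = 2 ↦ 3  ≥
u = 2, v = 3 ↦ 3  ≥
u = 3, v = 0 ↦ 0  <
u = 3, v = 1 ↦ 3  ≥
u = 3, v = 2 ↦ 3  ≥
u = 3, v = 3 ↦ 3  ≥
So 12 of the 16 assignments meet the threshold.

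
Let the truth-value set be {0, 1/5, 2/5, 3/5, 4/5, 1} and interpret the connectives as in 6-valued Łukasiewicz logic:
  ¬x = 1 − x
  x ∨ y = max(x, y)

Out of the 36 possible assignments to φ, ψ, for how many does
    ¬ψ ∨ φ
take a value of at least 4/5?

value 1: 11 assignments (counts)
value 4/5: 9 assignments (counts)
value 3/5: 7 assignments
value 2/5: 5 assignments
value 1/5: 3 assignments
value 0: 1 assignment
So 20 of the 36 assignments meet the threshold.

20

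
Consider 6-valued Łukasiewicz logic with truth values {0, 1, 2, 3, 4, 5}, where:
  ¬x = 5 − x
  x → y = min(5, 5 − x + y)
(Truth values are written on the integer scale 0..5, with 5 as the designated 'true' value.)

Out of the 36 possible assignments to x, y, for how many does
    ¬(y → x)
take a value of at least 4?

3

value 5: 1 assignment (counts)
value 4: 2 assignments (counts)
value 3: 3 assignments
value 2: 4 assignments
value 1: 5 assignments
value 0: 21 assignments
So 3 of the 36 assignments meet the threshold.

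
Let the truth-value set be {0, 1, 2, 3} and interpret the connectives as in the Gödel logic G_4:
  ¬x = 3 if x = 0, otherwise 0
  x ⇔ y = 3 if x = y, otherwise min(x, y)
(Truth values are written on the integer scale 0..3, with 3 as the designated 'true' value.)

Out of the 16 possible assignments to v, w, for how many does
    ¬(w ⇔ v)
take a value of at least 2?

6

v = 0, w = 0 ↦ 0  <
v = 0, w = 1 ↦ 3  ≥
v = 0, w = 2 ↦ 3  ≥
v = 0, w = 3 ↦ 3  ≥
v = 1, w = 0 ↦ 3  ≥
v = 1, w = 1 ↦ 0  <
v = 1, w = 2 ↦ 0  <
v = 1, w = 3 ↦ 0  <
v = 2, w = 0 ↦ 3  ≥
v = 2, w = 1 ↦ 0  <
v = 2, w = 2 ↦ 0  <
v = 2, w = 3 ↦ 0  <
v = 3, w = 0 ↦ 3  ≥
v = 3, w = 1 ↦ 0  <
v = 3, w = 2 ↦ 0  <
v = 3, w = 3 ↦ 0  <
So 6 of the 16 assignments meet the threshold.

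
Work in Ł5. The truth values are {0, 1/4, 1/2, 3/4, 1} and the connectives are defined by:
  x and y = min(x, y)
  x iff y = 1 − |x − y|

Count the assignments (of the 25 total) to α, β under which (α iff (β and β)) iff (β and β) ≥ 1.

value 1: 7 assignments (counts)
value 3/4: 7 assignments
value 1/2: 6 assignments
value 1/4: 3 assignments
value 0: 2 assignments
So 7 of the 25 assignments meet the threshold.

7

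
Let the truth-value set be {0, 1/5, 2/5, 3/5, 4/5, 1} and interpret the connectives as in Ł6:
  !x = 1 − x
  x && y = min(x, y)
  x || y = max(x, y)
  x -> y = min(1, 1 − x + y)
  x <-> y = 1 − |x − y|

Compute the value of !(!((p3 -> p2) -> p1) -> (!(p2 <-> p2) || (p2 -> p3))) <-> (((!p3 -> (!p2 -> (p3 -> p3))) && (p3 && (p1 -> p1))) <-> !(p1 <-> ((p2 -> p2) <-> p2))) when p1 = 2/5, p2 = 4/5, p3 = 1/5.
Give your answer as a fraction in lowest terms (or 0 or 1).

p3 -> p2 = 1/5 -> 4/5 = 1
(p3 -> p2) -> p1 = 1 -> 2/5 = 2/5
!((p3 -> p2) -> p1) = !2/5 = 3/5
p2 <-> p2 = 4/5 <-> 4/5 = 1
!(p2 <-> p2) = !1 = 0
p2 -> p3 = 4/5 -> 1/5 = 2/5
!(p2 <-> p2) || (p2 -> p3) = 0 || 2/5 = 2/5
!((p3 -> p2) -> p1) -> (!(p2 <-> p2) || (p2 -> p3)) = 3/5 -> 2/5 = 4/5
!(!((p3 -> p2) -> p1) -> (!(p2 <-> p2) || (p2 -> p3))) = !4/5 = 1/5
!p3 = !1/5 = 4/5
!p2 = !4/5 = 1/5
p3 -> p3 = 1/5 -> 1/5 = 1
!p2 -> (p3 -> p3) = 1/5 -> 1 = 1
!p3 -> (!p2 -> (p3 -> p3)) = 4/5 -> 1 = 1
p1 -> p1 = 2/5 -> 2/5 = 1
p3 && (p1 -> p1) = 1/5 && 1 = 1/5
(!p3 -> (!p2 -> (p3 -> p3))) && (p3 && (p1 -> p1)) = 1 && 1/5 = 1/5
p2 -> p2 = 4/5 -> 4/5 = 1
(p2 -> p2) <-> p2 = 1 <-> 4/5 = 4/5
p1 <-> ((p2 -> p2) <-> p2) = 2/5 <-> 4/5 = 3/5
!(p1 <-> ((p2 -> p2) <-> p2)) = !3/5 = 2/5
((!p3 -> (!p2 -> (p3 -> p3))) && (p3 && (p1 -> p1))) <-> !(p1 <-> ((p2 -> p2) <-> p2)) = 1/5 <-> 2/5 = 4/5
!(!((p3 -> p2) -> p1) -> (!(p2 <-> p2) || (p2 -> p3))) <-> (((!p3 -> (!p2 -> (p3 -> p3))) && (p3 && (p1 -> p1))) <-> !(p1 <-> ((p2 -> p2) <-> p2))) = 1/5 <-> 4/5 = 2/5

2/5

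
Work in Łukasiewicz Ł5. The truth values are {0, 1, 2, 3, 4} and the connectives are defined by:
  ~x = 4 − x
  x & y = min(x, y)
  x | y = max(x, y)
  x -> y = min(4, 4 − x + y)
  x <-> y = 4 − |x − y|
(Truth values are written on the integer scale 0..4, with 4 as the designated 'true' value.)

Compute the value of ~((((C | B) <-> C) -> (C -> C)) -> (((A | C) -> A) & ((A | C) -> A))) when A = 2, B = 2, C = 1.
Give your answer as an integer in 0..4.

0

C | B = 1 | 2 = 2
(C | B) <-> C = 2 <-> 1 = 3
C -> C = 1 -> 1 = 4
((C | B) <-> C) -> (C -> C) = 3 -> 4 = 4
A | C = 2 | 1 = 2
(A | C) -> A = 2 -> 2 = 4
A | C = 2 | 1 = 2
(A | C) -> A = 2 -> 2 = 4
((A | C) -> A) & ((A | C) -> A) = 4 & 4 = 4
(((C | B) <-> C) -> (C -> C)) -> (((A | C) -> A) & ((A | C) -> A)) = 4 -> 4 = 4
~((((C | B) <-> C) -> (C -> C)) -> (((A | C) -> A) & ((A | C) -> A))) = ~4 = 0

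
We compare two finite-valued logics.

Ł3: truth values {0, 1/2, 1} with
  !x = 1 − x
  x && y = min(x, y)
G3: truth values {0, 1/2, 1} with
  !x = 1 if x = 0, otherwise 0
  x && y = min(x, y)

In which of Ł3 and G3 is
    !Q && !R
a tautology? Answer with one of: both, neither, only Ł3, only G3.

neither

In Ł3: at Q = 0, R = 1/2 the value is 1/2 — not a tautology.
In G3: at Q = 0, R = 1/2 the value is 0 — not a tautology.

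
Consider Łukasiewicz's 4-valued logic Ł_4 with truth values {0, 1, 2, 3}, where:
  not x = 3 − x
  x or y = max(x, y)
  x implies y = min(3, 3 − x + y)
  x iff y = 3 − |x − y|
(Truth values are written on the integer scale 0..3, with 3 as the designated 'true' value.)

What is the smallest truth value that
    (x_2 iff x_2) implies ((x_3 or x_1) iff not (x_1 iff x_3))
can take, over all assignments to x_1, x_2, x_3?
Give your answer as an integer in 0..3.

Take x_1 = 3, x_2 = 0, x_3 = 3:
x_2 iff x_2 = 0 iff 0 = 3
x_3 or x_1 = 3 or 3 = 3
x_1 iff x_3 = 3 iff 3 = 3
not (x_1 iff x_3) = not 3 = 0
(x_3 or x_1) iff not (x_1 iff x_3) = 3 iff 0 = 0
(x_2 iff x_2) implies ((x_3 or x_1) iff not (x_1 iff x_3)) = 3 implies 0 = 0
No assignment yields a value below 0, so this is the minimum.

0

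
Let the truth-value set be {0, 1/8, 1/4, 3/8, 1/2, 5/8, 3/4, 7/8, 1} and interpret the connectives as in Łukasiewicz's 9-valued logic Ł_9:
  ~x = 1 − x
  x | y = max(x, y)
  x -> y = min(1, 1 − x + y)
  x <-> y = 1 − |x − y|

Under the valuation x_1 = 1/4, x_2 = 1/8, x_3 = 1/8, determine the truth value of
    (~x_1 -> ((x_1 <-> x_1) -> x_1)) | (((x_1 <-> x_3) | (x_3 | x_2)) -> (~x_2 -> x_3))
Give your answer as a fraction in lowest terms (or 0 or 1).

~x_1 = ~1/4 = 3/4
x_1 <-> x_1 = 1/4 <-> 1/4 = 1
(x_1 <-> x_1) -> x_1 = 1 -> 1/4 = 1/4
~x_1 -> ((x_1 <-> x_1) -> x_1) = 3/4 -> 1/4 = 1/2
x_1 <-> x_3 = 1/4 <-> 1/8 = 7/8
x_3 | x_2 = 1/8 | 1/8 = 1/8
(x_1 <-> x_3) | (x_3 | x_2) = 7/8 | 1/8 = 7/8
~x_2 = ~1/8 = 7/8
~x_2 -> x_3 = 7/8 -> 1/8 = 1/4
((x_1 <-> x_3) | (x_3 | x_2)) -> (~x_2 -> x_3) = 7/8 -> 1/4 = 3/8
(~x_1 -> ((x_1 <-> x_1) -> x_1)) | (((x_1 <-> x_3) | (x_3 | x_2)) -> (~x_2 -> x_3)) = 1/2 | 3/8 = 1/2

1/2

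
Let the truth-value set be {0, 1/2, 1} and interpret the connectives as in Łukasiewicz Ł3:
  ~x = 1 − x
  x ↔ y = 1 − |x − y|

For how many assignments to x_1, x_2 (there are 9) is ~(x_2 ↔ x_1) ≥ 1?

x_1 = 0, x_2 = 0 ↦ 0  <
x_1 = 0, x_2 = 1/2 ↦ 1/2  <
x_1 = 0, x_2 = 1 ↦ 1  ≥
x_1 = 1/2, x_2 = 0 ↦ 1/2  <
x_1 = 1/2, x_2 = 1/2 ↦ 0  <
x_1 = 1/2, x_2 = 1 ↦ 1/2  <
x_1 = 1, x_2 = 0 ↦ 1  ≥
x_1 = 1, x_2 = 1/2 ↦ 1/2  <
x_1 = 1, x_2 = 1 ↦ 0  <
So 2 of the 9 assignments meet the threshold.

2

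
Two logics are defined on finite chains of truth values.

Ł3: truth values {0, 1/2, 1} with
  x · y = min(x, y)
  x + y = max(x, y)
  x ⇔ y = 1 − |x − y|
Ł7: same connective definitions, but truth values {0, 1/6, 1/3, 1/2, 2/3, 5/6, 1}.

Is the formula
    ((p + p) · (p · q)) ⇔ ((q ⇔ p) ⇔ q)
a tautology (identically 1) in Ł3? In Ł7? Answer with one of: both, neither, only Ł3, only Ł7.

neither

In Ł3: at p = 0, q = 1/2 the value is 0 — not a tautology.
In Ł7: at p = 0, q = 1/6 the value is 2/3 — not a tautology.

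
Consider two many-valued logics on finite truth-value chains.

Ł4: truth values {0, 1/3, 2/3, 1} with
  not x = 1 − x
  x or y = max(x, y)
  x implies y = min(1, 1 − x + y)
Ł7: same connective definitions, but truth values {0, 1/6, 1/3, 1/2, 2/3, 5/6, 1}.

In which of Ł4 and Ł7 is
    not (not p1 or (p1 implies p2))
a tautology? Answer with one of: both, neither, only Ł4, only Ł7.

In Ł4: at p1 = 0, p2 = 0 the value is 0 — not a tautology.
In Ł7: at p1 = 0, p2 = 0 the value is 0 — not a tautology.

neither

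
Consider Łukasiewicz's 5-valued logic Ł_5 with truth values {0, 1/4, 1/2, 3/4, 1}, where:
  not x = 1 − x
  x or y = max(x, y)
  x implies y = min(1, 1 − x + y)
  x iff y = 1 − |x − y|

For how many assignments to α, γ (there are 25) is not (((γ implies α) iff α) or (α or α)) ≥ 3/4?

4

value 1: 1 assignment (counts)
value 3/4: 3 assignments (counts)
value 1/2: 5 assignments
value 1/4: 7 assignments
value 0: 9 assignments
So 4 of the 25 assignments meet the threshold.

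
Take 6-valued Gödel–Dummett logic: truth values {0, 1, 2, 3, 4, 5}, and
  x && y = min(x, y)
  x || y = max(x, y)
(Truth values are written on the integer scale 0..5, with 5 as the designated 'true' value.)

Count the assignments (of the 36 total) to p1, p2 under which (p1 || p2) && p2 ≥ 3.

value 5: 6 assignments (counts)
value 4: 6 assignments (counts)
value 3: 6 assignments (counts)
value 2: 6 assignments
value 1: 6 assignments
value 0: 6 assignments
So 18 of the 36 assignments meet the threshold.

18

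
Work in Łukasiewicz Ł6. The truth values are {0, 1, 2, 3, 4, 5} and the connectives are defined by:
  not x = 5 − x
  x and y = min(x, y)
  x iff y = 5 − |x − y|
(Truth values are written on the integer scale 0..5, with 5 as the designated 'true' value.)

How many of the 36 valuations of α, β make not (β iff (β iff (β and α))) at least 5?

value 5: 7 assignments (counts)
value 4: 6 assignments
value 3: 7 assignments
value 2: 6 assignments
value 1: 7 assignments
value 0: 3 assignments
So 7 of the 36 assignments meet the threshold.

7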